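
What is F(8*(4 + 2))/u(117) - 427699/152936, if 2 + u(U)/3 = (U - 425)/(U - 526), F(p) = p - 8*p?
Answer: 3393782899/38998680 ≈ 87.023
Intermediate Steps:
F(p) = -7*p
u(U) = -6 + 3*(-425 + U)/(-526 + U) (u(U) = -6 + 3*((U - 425)/(U - 526)) = -6 + 3*((-425 + U)/(-526 + U)) = -6 + 3*(-425 + U)/(-526 + U))
F(8*(4 + 2))/u(117) - 427699/152936 = (-56*(4 + 2))/((3*(627 - 1*117)/(-526 + 117))) - 427699/152936 = (-56*6)/((3*(627 - 117)/(-409))) - 427699*1/152936 = (-7*48)/((3*(-1/409)*510)) - 427699/152936 = -336/(-1530/409) - 427699/152936 = -336*(-409/1530) - 427699/152936 = 22904/255 - 427699/152936 = 3393782899/38998680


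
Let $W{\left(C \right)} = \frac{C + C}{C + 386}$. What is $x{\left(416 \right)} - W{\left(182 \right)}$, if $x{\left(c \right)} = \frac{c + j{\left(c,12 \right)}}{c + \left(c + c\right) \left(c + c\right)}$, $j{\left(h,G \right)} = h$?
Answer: $- \frac{151231}{236430} \approx -0.63964$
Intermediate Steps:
$W{\left(C \right)} = \frac{2 C}{386 + C}$
$x{\left(c \right)} = \frac{2 c}{c + 4 c^{2}}$ ($x{\left(c \right)} = \frac{c + c}{c + \left(c + c\right) \left(c + c\right)} = \frac{2 c}{c + 2 c 2 c} = \frac{2 c}{c + 4 c^{2}}$)
$x{\left(416 \right)} - W{\left(182 \right)} = \frac{2}{1 + 4 \cdot 416} - 2 \cdot 182 \frac{1}{386 + 182} = \frac{2}{1 + 1664} - 2 \cdot 182 \cdot \frac{1}{568} = \frac{2}{1665} - 2 \cdot 182 \cdot \frac{1}{568} = 2 \cdot \frac{1}{1665} - \frac{91}{142} = \frac{2}{1665} - \frac{91}{142} = - \frac{151231}{236430}$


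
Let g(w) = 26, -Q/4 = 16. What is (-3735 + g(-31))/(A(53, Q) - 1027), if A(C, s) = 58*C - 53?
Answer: -3709/1994 ≈ -1.8601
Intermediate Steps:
Q = -64 (Q = -4*16 = -64)
A(C, s) = -53 + 58*C
(-3735 + g(-31))/(A(53, Q) - 1027) = (-3735 + 26)/((-53 + 58*53) - 1027) = -3709/((-53 + 3074) - 1027) = -3709/(3021 - 1027) = -3709/1994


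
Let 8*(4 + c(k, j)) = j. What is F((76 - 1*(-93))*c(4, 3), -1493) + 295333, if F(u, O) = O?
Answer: 293840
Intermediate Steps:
c(k, j) = -4 + j/8
F((76 - 1*(-93))*c(4, 3), -1493) + 295333 = -1493 + 295333 = 293840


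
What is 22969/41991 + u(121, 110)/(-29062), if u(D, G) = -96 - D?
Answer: 676637125/1220342442 ≈ 0.55447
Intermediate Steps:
22969/41991 + u(121, 110)/(-29062) = 22969/41991 + (-96 - 1*121)/(-29062) = 22969*(1/41991) + (-96 - 121)*(-1/29062) = 22969/41991 - 217*(-1/29062) = 22969/41991 + 217/29062 = 676637125/1220342442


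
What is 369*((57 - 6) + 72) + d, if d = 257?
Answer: 45644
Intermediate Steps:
369*((57 - 6) + 72) + d = 369*((57 - 6) + 72) + 257 = 369*(51 + 72) + 257 = 369*123 + 257 = 45387 + 257 = 45644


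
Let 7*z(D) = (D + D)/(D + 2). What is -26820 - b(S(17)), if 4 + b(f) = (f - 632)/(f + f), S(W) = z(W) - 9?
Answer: -62459235/2326 ≈ -26853.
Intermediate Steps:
z(D) = 2*D/(7*(2 + D)) (z(D) = ((D + D)/(D + 2))/7 = ((2*D)/(2 + D))/7 = (2*D/(2 + D))/7 = 2*D/(7*(2 + D)))
S(W) = -9 + 2*W/(7*(2 + W)) (S(W) = 2*W/(7*(2 + W)) - 9 = -9 + 2*W/(7*(2 + W)))
b(f) = -4 + (-632 + f)/(2*f) (b(f) = -4 + (f - 632)/(f + f) = -4 + (-632 + f)/((2*f)) = -4 + (-632 + f)*(1/(2*f)) = -4 + (-632 + f)/(2*f))
-26820 - b(S(17)) = -26820 - (-7/2 - 316*7*(2 + 17)/(-126 - 61*17)) = -26820 - (-7/2 - 316*133/(-126 - 1037)) = -26820 - (-7/2 - 316/((⅐)*(1/19)*(-1163))) = -26820 - (-7/2 - 316/(-1163/133)) = -26820 - (-7/2 - 316*(-133/1163)) = -26820 - (-7/2 + 42028/1163) = -26820 - 1*75915/2326 = -26820 - 75915/2326 = -62459235/2326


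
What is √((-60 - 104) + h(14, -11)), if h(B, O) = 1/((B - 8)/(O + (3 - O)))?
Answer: I*√654/2 ≈ 12.787*I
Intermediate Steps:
h(B, O) = 1/(-8/3 + B/3) (h(B, O) = 1/((-8 + B)/3) = 1/((-8 + B)*(⅓)) = 1/(-8/3 + B/3))
√((-60 - 104) + h(14, -11)) = √((-60 - 104) + 3/(-8 + 14)) = √(-164 + 3/6) = √(-164 + 3*(⅙)) = √(-164 + ½) = √(-327/2) = I*√654/2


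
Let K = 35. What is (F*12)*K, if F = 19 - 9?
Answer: 4200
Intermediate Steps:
F = 10
(F*12)*K = (10*12)*35 = 120*35 = 4200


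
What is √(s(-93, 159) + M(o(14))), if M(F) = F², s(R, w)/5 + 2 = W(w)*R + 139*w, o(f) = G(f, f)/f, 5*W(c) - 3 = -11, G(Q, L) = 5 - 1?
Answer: 3*√605635/7 ≈ 333.53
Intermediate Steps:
G(Q, L) = 4
W(c) = -8/5 (W(c) = ⅗ + (⅕)*(-11) = ⅗ - 11/5 = -8/5)
o(f) = 4/f
s(R, w) = -10 - 8*R + 695*w (s(R, w) = -10 + 5*(-8*R/5 + 139*w) = -10 + 5*(139*w - 8*R/5) = -10 + (-8*R + 695*w) = -10 - 8*R + 695*w)
√(s(-93, 159) + M(o(14))) = √((-10 - 8*(-93) + 695*159) + (4/14)²) = √((-10 + 744 + 110505) + (4*(1/14))²) = √(111239 + (2/7)²) = √(111239 + 4/49) = √(5450715/49) = 3*√605635/7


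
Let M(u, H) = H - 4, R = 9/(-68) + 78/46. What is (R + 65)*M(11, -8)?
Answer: -312315/391 ≈ -798.76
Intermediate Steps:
R = 2445/1564 (R = 9*(-1/68) + 78*(1/46) = -9/68 + 39/23 = 2445/1564 ≈ 1.5633)
M(u, H) = -4 + H
(R + 65)*M(11, -8) = (2445/1564 + 65)*(-4 - 8) = (104105/1564)*(-12) = -312315/391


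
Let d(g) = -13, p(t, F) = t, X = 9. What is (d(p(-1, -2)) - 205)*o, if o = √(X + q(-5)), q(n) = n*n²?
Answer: -436*I*√29 ≈ -2347.9*I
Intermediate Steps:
q(n) = n³
o = 2*I*√29 (o = √(9 + (-5)³) = √(9 - 125) = √(-116) = 2*I*√29 ≈ 10.77*I)
(d(p(-1, -2)) - 205)*o = (-13 - 205)*(2*I*√29) = -436*I*√29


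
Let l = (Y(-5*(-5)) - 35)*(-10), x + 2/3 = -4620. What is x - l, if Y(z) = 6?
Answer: -14732/3 ≈ -4910.7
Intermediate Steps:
x = -13862/3 (x = -⅔ - 4620 = -13862/3 ≈ -4620.7)
l = 290 (l = (6 - 35)*(-10) = -29*(-10) = 290)
x - l = -13862/3 - 1*290 = -13862/3 - 290 = -14732/3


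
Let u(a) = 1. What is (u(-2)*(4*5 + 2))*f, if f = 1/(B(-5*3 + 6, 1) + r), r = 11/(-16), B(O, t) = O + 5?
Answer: -352/75 ≈ -4.6933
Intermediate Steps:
B(O, t) = 5 + O
r = -11/16 (r = 11*(-1/16) = -11/16 ≈ -0.68750)
f = -16/75 (f = 1/((5 + (-5*3 + 6)) - 11/16) = 1/((5 + (-15 + 6)) - 11/16) = 1/((5 - 9) - 11/16) = 1/(-4 - 11/16) = 1/(-75/16) = -16/75 ≈ -0.21333)
(u(-2)*(4*5 + 2))*f = (1*(4*5 + 2))*(-16/75) = (1*(20 + 2))*(-16/75) = (1*22)*(-16/75) = 22*(-16/75) = -352/75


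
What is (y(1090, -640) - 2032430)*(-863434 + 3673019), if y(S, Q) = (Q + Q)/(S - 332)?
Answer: -2164199753081850/379 ≈ -5.7103e+12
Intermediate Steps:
y(S, Q) = 2*Q/(-332 + S) (y(S, Q) = (2*Q)/(-332 + S) = 2*Q/(-332 + S))
(y(1090, -640) - 2032430)*(-863434 + 3673019) = (2*(-640)/(-332 + 1090) - 2032430)*(-863434 + 3673019) = (2*(-640)/758 - 2032430)*2809585 = (2*(-640)*(1/758) - 2032430)*2809585 = (-640/379 - 2032430)*2809585 = -770291610/379*2809585 = -2164199753081850/379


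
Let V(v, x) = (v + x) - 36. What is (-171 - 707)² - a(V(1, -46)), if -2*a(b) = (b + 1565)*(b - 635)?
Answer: 239612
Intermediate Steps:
V(v, x) = -36 + v + x
a(b) = -(-635 + b)*(1565 + b)/2 (a(b) = -(b + 1565)*(b - 635)/2 = -(1565 + b)*(-635 + b)/2 = -(-635 + b)*(1565 + b)/2)
(-171 - 707)² - a(V(1, -46)) = (-171 - 707)² - (993775/2 - 465*(-36 + 1 - 46) - (-36 + 1 - 46)²/2) = (-878)² - (993775/2 - 465*(-81) - ½*(-81)²) = 770884 - (993775/2 + 37665 - ½*6561) = 770884 - (993775/2 + 37665 - 6561/2) = 770884 - 1*531272 = 770884 - 531272 = 239612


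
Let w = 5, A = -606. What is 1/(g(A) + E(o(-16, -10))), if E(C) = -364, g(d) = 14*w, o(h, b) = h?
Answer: -1/294 ≈ -0.0034014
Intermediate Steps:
g(d) = 70 (g(d) = 14*5 = 70)
1/(g(A) + E(o(-16, -10))) = 1/(70 - 364) = 1/(-294) = -1/294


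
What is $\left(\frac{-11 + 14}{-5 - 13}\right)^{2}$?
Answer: $\frac{1}{36} \approx 0.027778$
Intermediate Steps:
$\left(\frac{-11 + 14}{-5 - 13}\right)^{2} = \left(\frac{3}{-18}\right)^{2} = \left(3 \left(- \frac{1}{18}\right)\right)^{2} = \left(- \frac{1}{6}\right)^{2} = \frac{1}{36}$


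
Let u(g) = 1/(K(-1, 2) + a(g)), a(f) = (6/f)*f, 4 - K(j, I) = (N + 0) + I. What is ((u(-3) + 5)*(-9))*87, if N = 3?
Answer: -20358/5 ≈ -4071.6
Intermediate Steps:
K(j, I) = 1 - I (K(j, I) = 4 - ((3 + 0) + I) = 4 - (3 + I) = 4 + (-3 - I) = 1 - I)
a(f) = 6
u(g) = ⅕ (u(g) = 1/((1 - 1*2) + 6) = 1/((1 - 2) + 6) = 1/(-1 + 6) = 1/5 = ⅕)
((u(-3) + 5)*(-9))*87 = ((⅕ + 5)*(-9))*87 = ((26/5)*(-9))*87 = -234/5*87 = -20358/5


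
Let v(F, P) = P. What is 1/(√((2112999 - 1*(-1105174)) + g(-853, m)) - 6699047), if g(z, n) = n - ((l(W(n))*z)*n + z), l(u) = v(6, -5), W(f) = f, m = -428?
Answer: -6699047/44877225664191 - √5044018/44877225664191 ≈ -1.4932e-7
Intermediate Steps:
l(u) = -5
g(z, n) = n - z + 5*n*z (g(z, n) = n - ((-5*z)*n + z) = n - (-5*n*z + z) = n - (z - 5*n*z) = n + (-z + 5*n*z) = n - z + 5*n*z)
1/(√((2112999 - 1*(-1105174)) + g(-853, m)) - 6699047) = 1/(√((2112999 - 1*(-1105174)) + (-428 - 1*(-853) + 5*(-428)*(-853))) - 6699047) = 1/(√((2112999 + 1105174) + (-428 + 853 + 1825420)) - 6699047) = 1/(√(3218173 + 1825845) - 6699047) = 1/(√5044018 - 6699047) = 1/(-6699047 + √5044018)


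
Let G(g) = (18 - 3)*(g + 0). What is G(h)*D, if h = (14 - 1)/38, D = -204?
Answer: -19890/19 ≈ -1046.8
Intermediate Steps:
h = 13/38 (h = 13*(1/38) = 13/38 ≈ 0.34211)
G(g) = 15*g
G(h)*D = (15*(13/38))*(-204) = (195/38)*(-204) = -19890/19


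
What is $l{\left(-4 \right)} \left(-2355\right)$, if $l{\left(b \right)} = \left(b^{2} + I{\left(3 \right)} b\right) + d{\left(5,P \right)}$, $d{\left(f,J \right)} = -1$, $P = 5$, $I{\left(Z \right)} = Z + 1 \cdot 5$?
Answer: $40035$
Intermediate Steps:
$I{\left(Z \right)} = 5 + Z$ ($I{\left(Z \right)} = Z + 5 = 5 + Z$)
$l{\left(b \right)} = -1 + b^{2} + 8 b$ ($l{\left(b \right)} = \left(b^{2} + \left(5 + 3\right) b\right) - 1 = \left(b^{2} + 8 b\right) - 1 = -1 + b^{2} + 8 b$)
$l{\left(-4 \right)} \left(-2355\right) = \left(-1 + \left(-4\right)^{2} + 8 \left(-4\right)\right) \left(-2355\right) = \left(-1 + 16 - 32\right) \left(-2355\right) = \left(-17\right) \left(-2355\right) = 40035$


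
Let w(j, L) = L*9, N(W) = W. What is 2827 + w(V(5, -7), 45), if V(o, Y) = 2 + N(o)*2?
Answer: 3232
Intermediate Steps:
V(o, Y) = 2 + 2*o (V(o, Y) = 2 + o*2 = 2 + 2*o)
w(j, L) = 9*L
2827 + w(V(5, -7), 45) = 2827 + 9*45 = 2827 + 405 = 3232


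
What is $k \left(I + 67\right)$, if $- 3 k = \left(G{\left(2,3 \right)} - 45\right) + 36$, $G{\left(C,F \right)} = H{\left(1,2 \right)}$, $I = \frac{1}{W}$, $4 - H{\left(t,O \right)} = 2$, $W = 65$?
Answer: $\frac{10164}{65} \approx 156.37$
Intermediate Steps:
$H{\left(t,O \right)} = 2$ ($H{\left(t,O \right)} = 4 - 2 = 2$)
$I = \frac{1}{65} \approx 0.015385$
$G{\left(C,F \right)} = 2$
$k = \frac{7}{3}$ ($k = - \frac{\left(2 - 45\right) + 36}{3} = - \frac{-43 + 36}{3} = \left(- \frac{1}{3}\right) \left(-7\right) = \frac{7}{3} \approx 2.3333$)
$k \left(I + 67\right) = \frac{7 \left(\frac{1}{65} + 67\right)}{3} = \frac{7}{3} \cdot \frac{4356}{65} = \frac{10164}{65}$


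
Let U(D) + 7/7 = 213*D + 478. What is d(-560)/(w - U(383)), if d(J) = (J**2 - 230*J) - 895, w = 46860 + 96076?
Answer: 88301/12176 ≈ 7.2521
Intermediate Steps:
U(D) = 477 + 213*D (U(D) = -1 + (213*D + 478) = -1 + (478 + 213*D) = 477 + 213*D)
w = 142936
d(J) = -895 + J**2 - 230*J
d(-560)/(w - U(383)) = (-895 + (-560)**2 - 230*(-560))/(142936 - (477 + 213*383)) = (-895 + 313600 + 128800)/(142936 - (477 + 81579)) = 441505/(142936 - 1*82056) = 441505/(142936 - 82056) = 441505/60880 = 441505*(1/60880) = 88301/12176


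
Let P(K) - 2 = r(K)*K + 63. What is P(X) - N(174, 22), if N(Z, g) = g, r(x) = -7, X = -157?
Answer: 1142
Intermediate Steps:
P(K) = 65 - 7*K (P(K) = 2 + (-7*K + 63) = 2 + (63 - 7*K) = 65 - 7*K)
P(X) - N(174, 22) = (65 - 7*(-157)) - 1*22 = (65 + 1099) - 22 = 1164 - 22 = 1142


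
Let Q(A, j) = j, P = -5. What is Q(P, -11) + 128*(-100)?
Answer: -12811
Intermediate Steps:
Q(P, -11) + 128*(-100) = -11 + 128*(-100) = -11 - 12800 = -12811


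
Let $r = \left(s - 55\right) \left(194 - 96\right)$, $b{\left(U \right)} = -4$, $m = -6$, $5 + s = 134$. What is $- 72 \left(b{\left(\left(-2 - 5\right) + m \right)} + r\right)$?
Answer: $-521856$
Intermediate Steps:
$s = 129$ ($s = -5 + 134 = 129$)
$r = 7252$ ($r = \left(129 - 55\right) \left(194 - 96\right) = 74 \cdot 98 = 7252$)
$- 72 \left(b{\left(\left(-2 - 5\right) + m \right)} + r\right) = - 72 \left(-4 + 7252\right) = \left(-72\right) 7248 = -521856$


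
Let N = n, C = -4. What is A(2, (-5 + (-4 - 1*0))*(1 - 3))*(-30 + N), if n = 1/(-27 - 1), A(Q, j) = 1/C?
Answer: 841/112 ≈ 7.5089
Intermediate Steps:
A(Q, j) = -¼ (A(Q, j) = 1/(-4) = -¼)
n = -1/28 (n = 1/(-28) = -1/28 ≈ -0.035714)
N = -1/28 ≈ -0.035714
A(2, (-5 + (-4 - 1*0))*(1 - 3))*(-30 + N) = -(-30 - 1/28)/4 = -¼*(-841/28) = 841/112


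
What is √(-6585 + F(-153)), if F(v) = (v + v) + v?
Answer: 2*I*√1761 ≈ 83.929*I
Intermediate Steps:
F(v) = 3*v (F(v) = 2*v + v = 3*v)
√(-6585 + F(-153)) = √(-6585 + 3*(-153)) = √(-6585 - 459) = √(-7044) = 2*I*√1761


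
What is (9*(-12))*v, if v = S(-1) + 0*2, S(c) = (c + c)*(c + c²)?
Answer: 0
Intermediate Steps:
S(c) = 2*c*(c + c²) (S(c) = (2*c)*(c + c²) = 2*c*(c + c²))
v = 0 (v = 2*(-1)²*(1 - 1) + 0*2 = 2*1*0 + 0 = 0 + 0 = 0)
(9*(-12))*v = (9*(-12))*0 = -108*0 = 0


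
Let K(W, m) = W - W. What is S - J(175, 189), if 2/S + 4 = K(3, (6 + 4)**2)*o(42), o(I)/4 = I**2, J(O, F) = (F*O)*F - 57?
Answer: -12502237/2 ≈ -6.2511e+6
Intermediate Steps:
J(O, F) = -57 + O*F**2 (J(O, F) = O*F**2 - 57 = -57 + O*F**2)
K(W, m) = 0
o(I) = 4*I**2
S = -1/2 (S = 2/(-4 + 0*(4*42**2)) = 2/(-4 + 0*(4*1764)) = 2/(-4 + 0*7056) = 2/(-4 + 0) = 2/(-4) = 2*(-1/4) = -1/2 ≈ -0.50000)
S - J(175, 189) = -1/2 - (-57 + 175*189**2) = -1/2 - (-57 + 175*35721) = -1/2 - (-57 + 6251175) = -1/2 - 1*6251118 = -1/2 - 6251118 = -12502237/2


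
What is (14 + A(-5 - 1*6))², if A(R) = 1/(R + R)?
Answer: 94249/484 ≈ 194.73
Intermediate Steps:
A(R) = 1/(2*R)
(14 + A(-5 - 1*6))² = (14 + 1/(2*(-5 - 1*6)))² = (14 + 1/(2*(-5 - 6)))² = (14 + (½)/(-11))² = (14 + (½)*(-1/11))² = (14 - 1/22)² = (307/22)² = 94249/484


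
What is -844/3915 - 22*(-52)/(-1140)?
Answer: -90682/74385 ≈ -1.2191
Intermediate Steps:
-844/3915 - 22*(-52)/(-1140) = -844*1/3915 + 1144*(-1/1140) = -844/3915 - 286/285 = -90682/74385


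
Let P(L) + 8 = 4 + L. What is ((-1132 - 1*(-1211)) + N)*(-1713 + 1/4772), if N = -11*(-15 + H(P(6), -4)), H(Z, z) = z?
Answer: -588559320/1193 ≈ -4.9334e+5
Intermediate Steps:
P(L) = -4 + L (P(L) = -8 + (4 + L) = -4 + L)
N = 209 (N = -11*(-15 - 4) = -11*(-19) = 209)
((-1132 - 1*(-1211)) + N)*(-1713 + 1/4772) = ((-1132 - 1*(-1211)) + 209)*(-1713 + 1/4772) = ((-1132 + 1211) + 209)*(-1713 + 1/4772) = (79 + 209)*(-8174435/4772) = 288*(-8174435/4772) = -588559320/1193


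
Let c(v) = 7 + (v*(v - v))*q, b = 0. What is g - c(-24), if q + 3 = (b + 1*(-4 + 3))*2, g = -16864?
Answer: -16871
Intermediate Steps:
q = -5 (q = -3 + (0 + 1*(-4 + 3))*2 = -3 + (0 + 1*(-1))*2 = -3 + (0 - 1)*2 = -3 - 1*2 = -3 - 2 = -5)
c(v) = 7 (c(v) = 7 + (v*(v - v))*(-5) = 7 + (v*0)*(-5) = 7 + 0*(-5) = 7 + 0 = 7)
g - c(-24) = -16864 - 1*7 = -16864 - 7 = -16871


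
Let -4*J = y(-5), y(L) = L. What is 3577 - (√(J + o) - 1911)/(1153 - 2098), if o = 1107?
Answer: 160874/45 + √4433/1890 ≈ 3575.0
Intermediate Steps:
J = 5/4 (J = -¼*(-5) = 5/4 ≈ 1.2500)
3577 - (√(J + o) - 1911)/(1153 - 2098) = 3577 - (√(5/4 + 1107) - 1911)/(1153 - 2098) = 3577 - (√(4433/4) - 1911)/(-945) = 3577 - (√4433/2 - 1911)*(-1)/945 = 3577 - (-1911 + √4433/2)*(-1)/945 = 3577 - (91/45 - √4433/1890) = 3577 + (-91/45 + √4433/1890) = 160874/45 + √4433/1890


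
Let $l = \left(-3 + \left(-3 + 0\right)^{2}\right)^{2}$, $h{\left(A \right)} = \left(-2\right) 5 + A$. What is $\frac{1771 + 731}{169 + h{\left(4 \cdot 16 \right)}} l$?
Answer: $\frac{90072}{223} \approx 403.91$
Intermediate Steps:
$h{\left(A \right)} = -10 + A$
$l = 36$ ($l = \left(-3 + \left(-3\right)^{2}\right)^{2} = \left(-3 + 9\right)^{2} = 6^{2} = 36$)
$\frac{1771 + 731}{169 + h{\left(4 \cdot 16 \right)}} l = \frac{1771 + 731}{169 + \left(-10 + 4 \cdot 16\right)} 36 = \frac{2502}{169 + \left(-10 + 64\right)} 36 = \frac{2502}{169 + 54} \cdot 36 = \frac{2502}{223} \cdot 36 = \frac{90072}{223}$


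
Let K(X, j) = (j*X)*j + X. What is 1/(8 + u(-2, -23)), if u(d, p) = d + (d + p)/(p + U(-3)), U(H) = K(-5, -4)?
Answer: 108/673 ≈ 0.16048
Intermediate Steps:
K(X, j) = X + X*j**2 (K(X, j) = (X*j)*j + X = X*j**2 + X = X + X*j**2)
U(H) = -85 (U(H) = -5*(1 + (-4)**2) = -5*(1 + 16) = -5*17 = -85)
u(d, p) = d + (d + p)/(-85 + p) (u(d, p) = d + (d + p)/(p - 85) = d + (d + p)/(-85 + p))
1/(8 + u(-2, -23)) = 1/(8 + (-23 - 84*(-2) - 2*(-23))/(-85 - 23)) = 1/(8 + (-23 + 168 + 46)/(-108)) = 1/(8 - 1/108*191) = 1/(8 - 191/108) = 1/(673/108) = 108/673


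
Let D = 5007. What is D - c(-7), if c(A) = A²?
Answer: 4958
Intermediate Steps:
D - c(-7) = 5007 - 1*(-7)² = 5007 - 1*49 = 5007 - 49 = 4958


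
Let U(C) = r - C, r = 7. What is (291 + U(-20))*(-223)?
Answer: -70914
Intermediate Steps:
U(C) = 7 - C
(291 + U(-20))*(-223) = (291 + (7 - 1*(-20)))*(-223) = (291 + (7 + 20))*(-223) = (291 + 27)*(-223) = 318*(-223) = -70914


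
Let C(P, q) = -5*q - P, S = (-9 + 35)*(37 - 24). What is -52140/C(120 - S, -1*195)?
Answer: -52140/1193 ≈ -43.705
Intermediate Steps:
S = 338 (S = 26*13 = 338)
C(P, q) = -P - 5*q
-52140/C(120 - S, -1*195) = -52140/(-(120 - 1*338) - (-5)*195) = -52140/(-(120 - 338) - 5*(-195)) = -52140/(-1*(-218) + 975) = -52140/(218 + 975) = -52140/1193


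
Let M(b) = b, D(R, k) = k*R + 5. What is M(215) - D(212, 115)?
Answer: -24170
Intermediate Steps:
D(R, k) = 5 + R*k (D(R, k) = R*k + 5 = 5 + R*k)
M(215) - D(212, 115) = 215 - (5 + 212*115) = 215 - (5 + 24380) = 215 - 1*24385 = 215 - 24385 = -24170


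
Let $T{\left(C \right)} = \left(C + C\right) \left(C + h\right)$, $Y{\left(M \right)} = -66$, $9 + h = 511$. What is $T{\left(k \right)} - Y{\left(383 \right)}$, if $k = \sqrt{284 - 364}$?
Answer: $-94 + 4016 i \sqrt{5} \approx -94.0 + 8980.0 i$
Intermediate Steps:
$h = 502$ ($h = -9 + 511 = 502$)
$k = 4 i \sqrt{5}$ ($k = \sqrt{284 - 364} = \sqrt{-80} = 4 i \sqrt{5} \approx 8.9443 i$)
$T{\left(C \right)} = 2 C \left(502 + C\right)$ ($T{\left(C \right)} = \left(C + C\right) \left(C + 502\right) = 2 C \left(502 + C\right)$)
$T{\left(k \right)} - Y{\left(383 \right)} = 2 \cdot 4 i \sqrt{5} \left(502 + 4 i \sqrt{5}\right) - -66 = 8 i \sqrt{5} \left(502 + 4 i \sqrt{5}\right) + 66 = 66 + 8 i \sqrt{5} \left(502 + 4 i \sqrt{5}\right)$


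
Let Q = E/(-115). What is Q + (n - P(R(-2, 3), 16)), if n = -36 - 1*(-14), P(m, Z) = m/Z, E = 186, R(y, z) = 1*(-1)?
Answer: -43341/1840 ≈ -23.555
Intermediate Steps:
R(y, z) = -1
n = -22 (n = -36 + 14 = -22)
Q = -186/115 (Q = 186/(-115) = 186*(-1/115) = -186/115 ≈ -1.6174)
Q + (n - P(R(-2, 3), 16)) = -186/115 + (-22 - (-1)/16) = -186/115 + (-22 - 1*(-1/16)) = -186/115 + (-22 + 1/16) = -186/115 - 351/16 = -43341/1840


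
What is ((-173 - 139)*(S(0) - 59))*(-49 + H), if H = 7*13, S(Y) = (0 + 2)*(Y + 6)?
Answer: 615888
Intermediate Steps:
S(Y) = 12 + 2*Y (S(Y) = 2*(6 + Y) = 12 + 2*Y)
H = 91
((-173 - 139)*(S(0) - 59))*(-49 + H) = ((-173 - 139)*((12 + 2*0) - 59))*(-49 + 91) = -312*((12 + 0) - 59)*42 = -312*(12 - 59)*42 = -312*(-47)*42 = 14664*42 = 615888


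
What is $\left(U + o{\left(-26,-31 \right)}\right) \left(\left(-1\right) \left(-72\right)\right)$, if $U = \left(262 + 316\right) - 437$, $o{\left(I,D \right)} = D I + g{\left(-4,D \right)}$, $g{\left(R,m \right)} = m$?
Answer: $65952$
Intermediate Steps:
$o{\left(I,D \right)} = D + D I$ ($o{\left(I,D \right)} = D I + D = D + D I$)
$U = 141$ ($U = 578 - 437 = 141$)
$\left(U + o{\left(-26,-31 \right)}\right) \left(\left(-1\right) \left(-72\right)\right) = \left(141 - 31 \left(1 - 26\right)\right) \left(\left(-1\right) \left(-72\right)\right) = \left(141 - -775\right) 72 = \left(141 + 775\right) 72 = 916 \cdot 72 = 65952$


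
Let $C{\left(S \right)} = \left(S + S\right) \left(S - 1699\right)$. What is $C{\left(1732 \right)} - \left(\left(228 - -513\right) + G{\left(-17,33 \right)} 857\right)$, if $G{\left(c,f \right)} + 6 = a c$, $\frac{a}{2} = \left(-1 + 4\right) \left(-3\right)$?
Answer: $-143529$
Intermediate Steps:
$a = -18$ ($a = 2 \left(-1 + 4\right) \left(-3\right) = 2 \cdot 3 \left(-3\right) = 2 \left(-9\right) = -18$)
$G{\left(c,f \right)} = -6 - 18 c$
$C{\left(S \right)} = 2 S \left(-1699 + S\right)$
$C{\left(1732 \right)} - \left(\left(228 - -513\right) + G{\left(-17,33 \right)} 857\right) = 2 \cdot 1732 \left(-1699 + 1732\right) - \left(\left(228 - -513\right) + \left(-6 - -306\right) 857\right) = 2 \cdot 1732 \cdot 33 - \left(\left(228 + 513\right) + \left(-6 + 306\right) 857\right) = 114312 - \left(741 + 300 \cdot 857\right) = 114312 - \left(741 + 257100\right) = 114312 - 257841 = -143529$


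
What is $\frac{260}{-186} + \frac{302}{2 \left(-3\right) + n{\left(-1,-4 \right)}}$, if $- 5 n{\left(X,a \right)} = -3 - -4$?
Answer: $- \frac{4660}{93} \approx -50.108$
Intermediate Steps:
$n{\left(X,a \right)} = - \frac{1}{5}$ ($n{\left(X,a \right)} = - \frac{-3 - -4}{5} = - \frac{-3 + 4}{5} = \left(- \frac{1}{5}\right) 1 = - \frac{1}{5}$)
$\frac{260}{-186} + \frac{302}{2 \left(-3\right) + n{\left(-1,-4 \right)}} = \frac{260}{-186} + \frac{302}{2 \left(-3\right) - \frac{1}{5}} = 260 \left(- \frac{1}{186}\right) + \frac{302}{-6 - \frac{1}{5}} = - \frac{130}{93} + \frac{302}{- \frac{31}{5}} = - \frac{130}{93} + 302 \left(- \frac{5}{31}\right) = - \frac{130}{93} - \frac{1510}{31} = - \frac{4660}{93}$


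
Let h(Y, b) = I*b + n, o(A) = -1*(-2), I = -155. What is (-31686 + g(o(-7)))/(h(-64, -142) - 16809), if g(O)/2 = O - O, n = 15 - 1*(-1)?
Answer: -10562/1739 ≈ -6.0736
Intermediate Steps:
o(A) = 2
n = 16 (n = 15 + 1 = 16)
h(Y, b) = 16 - 155*b (h(Y, b) = -155*b + 16 = 16 - 155*b)
g(O) = 0 (g(O) = 2*(O - O) = 2*0 = 0)
(-31686 + g(o(-7)))/(h(-64, -142) - 16809) = (-31686 + 0)/((16 - 155*(-142)) - 16809) = -31686/((16 + 22010) - 16809) = -31686/(22026 - 16809) = -31686/5217 = -31686*1/5217 = -10562/1739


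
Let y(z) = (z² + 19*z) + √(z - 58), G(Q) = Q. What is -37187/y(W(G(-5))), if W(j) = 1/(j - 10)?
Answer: 2376249300/3020281 + 125506125*I*√13065/3020281 ≈ 786.76 + 4749.8*I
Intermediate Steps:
W(j) = 1/(-10 + j)
y(z) = z² + √(-58 + z) + 19*z (y(z) = (z² + 19*z) + √(-58 + z) = z² + √(-58 + z) + 19*z)
-37187/y(W(G(-5))) = -37187/((1/(-10 - 5))² + √(-58 + 1/(-10 - 5)) + 19/(-10 - 5)) = -37187/((1/(-15))² + √(-58 + 1/(-15)) + 19/(-15)) = -37187/((-1/15)² + √(-58 - 1/15) + 19*(-1/15)) = -37187/(1/225 + √(-871/15) - 19/15) = -37187/(1/225 + I*√13065/15 - 19/15) = -37187/(-284/225 + I*√13065/15)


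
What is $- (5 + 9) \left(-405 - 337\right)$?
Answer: $10388$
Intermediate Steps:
$- (5 + 9) \left(-405 - 337\right) = \left(-1\right) 14 \left(-742\right) = \left(-14\right) \left(-742\right) = 10388$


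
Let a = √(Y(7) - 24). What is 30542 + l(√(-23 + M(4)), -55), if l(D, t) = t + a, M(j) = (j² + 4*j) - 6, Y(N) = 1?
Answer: 30487 + I*√23 ≈ 30487.0 + 4.7958*I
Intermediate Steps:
M(j) = -6 + j² + 4*j
a = I*√23 (a = √(1 - 24) = √(-23) = I*√23 ≈ 4.7958*I)
l(D, t) = t + I*√23
30542 + l(√(-23 + M(4)), -55) = 30542 + (-55 + I*√23) = 30487 + I*√23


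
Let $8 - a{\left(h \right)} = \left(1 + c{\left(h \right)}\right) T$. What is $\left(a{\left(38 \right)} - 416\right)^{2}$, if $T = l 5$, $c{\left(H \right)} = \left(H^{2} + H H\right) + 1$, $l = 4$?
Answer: $3388171264$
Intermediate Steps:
$c{\left(H \right)} = 1 + 2 H^{2}$ ($c{\left(H \right)} = \left(H^{2} + H^{2}\right) + 1 = 2 H^{2} + 1 = 1 + 2 H^{2}$)
$T = 20$ ($T = 4 \cdot 5 = 20$)
$a{\left(h \right)} = -32 - 40 h^{2}$ ($a{\left(h \right)} = 8 - \left(1 + \left(1 + 2 h^{2}\right)\right) 20 = 8 - \left(2 + 2 h^{2}\right) 20 = 8 - \left(40 + 40 h^{2}\right) = -32 - 40 h^{2}$)
$\left(a{\left(38 \right)} - 416\right)^{2} = \left(\left(-32 - 40 \cdot 38^{2}\right) - 416\right)^{2} = \left(\left(-32 - 57760\right) - 416\right)^{2} = \left(-57792 - 416\right)^{2} = \left(-58208\right)^{2} = 3388171264$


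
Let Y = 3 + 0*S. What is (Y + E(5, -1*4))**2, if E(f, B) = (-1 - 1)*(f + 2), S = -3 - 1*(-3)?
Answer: 121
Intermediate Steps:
S = 0 (S = -3 + 3 = 0)
E(f, B) = -4 - 2*f (E(f, B) = -2*(2 + f) = -4 - 2*f)
Y = 3 (Y = 3 + 0*0 = 3 + 0 = 3)
(Y + E(5, -1*4))**2 = (3 + (-4 - 2*5))**2 = (3 + (-4 - 10))**2 = (3 - 14)**2 = (-11)**2 = 121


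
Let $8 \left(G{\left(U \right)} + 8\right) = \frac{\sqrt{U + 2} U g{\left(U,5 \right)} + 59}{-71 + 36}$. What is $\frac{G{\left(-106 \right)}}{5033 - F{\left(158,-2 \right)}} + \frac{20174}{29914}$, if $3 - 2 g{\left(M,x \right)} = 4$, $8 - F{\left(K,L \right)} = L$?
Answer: $\frac{14152374137}{21036123080} - \frac{53 i \sqrt{26}}{703220} \approx 0.67277 - 0.0003843 i$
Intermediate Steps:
$F{\left(K,L \right)} = 8 - L$
$g{\left(M,x \right)} = - \frac{1}{2}$ ($g{\left(M,x \right)} = \frac{3}{2} - 2 = - \frac{1}{2}$)
$G{\left(U \right)} = - \frac{2299}{280} + \frac{U \sqrt{2 + U}}{560}$ ($G{\left(U \right)} = -8 + \frac{\left(\sqrt{U + 2} U \left(- \frac{1}{2}\right) + 59\right) \frac{1}{-71 + 36}}{8} = -8 + \frac{\left(\sqrt{2 + U} U \left(- \frac{1}{2}\right) + 59\right) \frac{1}{-35}}{8} = -8 + \frac{\left(U \sqrt{2 + U} \left(- \frac{1}{2}\right) + 59\right) \left(- \frac{1}{35}\right)}{8} = -8 + \frac{\left(- \frac{U \sqrt{2 + U}}{2} + 59\right) \left(- \frac{1}{35}\right)}{8} = -8 + \frac{\left(59 - \frac{U \sqrt{2 + U}}{2}\right) \left(- \frac{1}{35}\right)}{8} = -8 + \frac{- \frac{59}{35} + \frac{U \sqrt{2 + U}}{70}}{8} = -8 + \left(- \frac{59}{280} + \frac{U \sqrt{2 + U}}{560}\right) = - \frac{2299}{280} + \frac{U \sqrt{2 + U}}{560}$)
$\frac{G{\left(-106 \right)}}{5033 - F{\left(158,-2 \right)}} + \frac{20174}{29914} = \frac{- \frac{2299}{280} + \frac{1}{560} \left(-106\right) \sqrt{2 - 106}}{5033 - \left(8 - -2\right)} + \frac{20174}{29914} = \frac{- \frac{2299}{280} + \frac{1}{560} \left(-106\right) \sqrt{-104}}{5033 - \left(8 + 2\right)} + 20174 \cdot \frac{1}{29914} = \frac{- \frac{2299}{280} + \frac{1}{560} \left(-106\right) 2 i \sqrt{26}}{5033 - 10} + \frac{10087}{14957} = \frac{- \frac{2299}{280} - \frac{53 i \sqrt{26}}{140}}{5033 - 10} + \frac{10087}{14957} = \frac{- \frac{2299}{280} - \frac{53 i \sqrt{26}}{140}}{5023} + \frac{10087}{14957} = \left(- \frac{2299}{280} - \frac{53 i \sqrt{26}}{140}\right) \frac{1}{5023} + \frac{10087}{14957} = \left(- \frac{2299}{1406440} - \frac{53 i \sqrt{26}}{703220}\right) + \frac{10087}{14957} = \frac{14152374137}{21036123080} - \frac{53 i \sqrt{26}}{703220}$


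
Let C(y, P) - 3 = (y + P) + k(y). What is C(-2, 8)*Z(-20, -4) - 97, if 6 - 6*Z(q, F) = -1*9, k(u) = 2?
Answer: -139/2 ≈ -69.500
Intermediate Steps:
Z(q, F) = 5/2 (Z(q, F) = 1 - (-1)*9/6 = 1 - ⅙*(-9) = 1 + 3/2 = 5/2)
C(y, P) = 5 + P + y (C(y, P) = 3 + ((y + P) + 2) = 3 + ((P + y) + 2) = 3 + (2 + P + y) = 5 + P + y)
C(-2, 8)*Z(-20, -4) - 97 = (5 + 8 - 2)*(5/2) - 97 = 11*(5/2) - 97 = 55/2 - 97 = -139/2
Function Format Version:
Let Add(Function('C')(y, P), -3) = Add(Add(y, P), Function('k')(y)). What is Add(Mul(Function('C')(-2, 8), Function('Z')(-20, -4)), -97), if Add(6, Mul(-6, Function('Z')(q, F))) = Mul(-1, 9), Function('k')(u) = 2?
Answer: Rational(-139, 2) ≈ -69.500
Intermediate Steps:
Function('Z')(q, F) = Rational(5, 2) (Function('Z')(q, F) = Add(1, Mul(Rational(-1, 6), Mul(-1, 9))) = Add(1, Mul(Rational(-1, 6), -9)) = Add(1, Rational(3, 2)) = Rational(5, 2))
Function('C')(y, P) = Add(5, P, y) (Function('C')(y, P) = Add(3, Add(Add(y, P), 2)) = Add(3, Add(Add(P, y), 2)) = Add(3, Add(2, P, y)) = Add(5, P, y))
Add(Mul(Function('C')(-2, 8), Function('Z')(-20, -4)), -97) = Add(Mul(Add(5, 8, -2), Rational(5, 2)), -97) = Add(Mul(11, Rational(5, 2)), -97) = Add(Rational(55, 2), -97) = Rational(-139, 2)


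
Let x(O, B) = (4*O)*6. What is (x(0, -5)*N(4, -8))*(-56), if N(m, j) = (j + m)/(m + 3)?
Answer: 0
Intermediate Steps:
x(O, B) = 24*O
N(m, j) = (j + m)/(3 + m)
(x(0, -5)*N(4, -8))*(-56) = ((24*0)*((-8 + 4)/(3 + 4)))*(-56) = (0*(-4/7))*(-56) = 0*(-56) = 0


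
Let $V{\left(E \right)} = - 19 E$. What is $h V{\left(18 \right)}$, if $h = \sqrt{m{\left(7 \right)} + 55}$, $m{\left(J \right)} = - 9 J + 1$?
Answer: $- 342 i \sqrt{7} \approx - 904.85 i$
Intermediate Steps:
$m{\left(J \right)} = 1 - 9 J$
$h = i \sqrt{7}$ ($h = \sqrt{\left(1 - 63\right) + 55} = \sqrt{-62 + 55} = \sqrt{-7} = i \sqrt{7} \approx 2.6458 i$)
$h V{\left(18 \right)} = i \sqrt{7} \left(\left(-19\right) 18\right) = i \sqrt{7} \left(-342\right) = - 342 i \sqrt{7}$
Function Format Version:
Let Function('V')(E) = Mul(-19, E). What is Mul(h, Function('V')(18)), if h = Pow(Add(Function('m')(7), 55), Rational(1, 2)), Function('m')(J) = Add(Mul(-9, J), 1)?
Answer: Mul(-342, I, Pow(7, Rational(1, 2))) ≈ Mul(-904.85, I)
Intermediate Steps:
Function('m')(J) = Add(1, Mul(-9, J))
h = Mul(I, Pow(7, Rational(1, 2))) (h = Pow(Add(Add(1, Mul(-9, 7)), 55), Rational(1, 2)) = Pow(Add(Add(1, -63), 55), Rational(1, 2)) = Pow(Add(-62, 55), Rational(1, 2)) = Pow(-7, Rational(1, 2)) = Mul(I, Pow(7, Rational(1, 2))) ≈ Mul(2.6458, I))
Mul(h, Function('V')(18)) = Mul(Mul(I, Pow(7, Rational(1, 2))), Mul(-19, 18)) = Mul(Mul(I, Pow(7, Rational(1, 2))), -342) = Mul(-342, I, Pow(7, Rational(1, 2)))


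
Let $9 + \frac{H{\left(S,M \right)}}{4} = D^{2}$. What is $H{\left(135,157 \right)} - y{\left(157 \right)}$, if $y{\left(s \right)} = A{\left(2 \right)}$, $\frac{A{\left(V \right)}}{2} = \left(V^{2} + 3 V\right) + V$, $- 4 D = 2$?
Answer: $-59$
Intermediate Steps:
$D = - \frac{1}{2}$ ($D = \left(- \frac{1}{4}\right) 2 = - \frac{1}{2} \approx -0.5$)
$A{\left(V \right)} = 2 V^{2} + 8 V$ ($A{\left(V \right)} = 2 \left(\left(V^{2} + 3 V\right) + V\right) = 2 \left(V^{2} + 4 V\right) = 2 V^{2} + 8 V$)
$y{\left(s \right)} = 24$ ($y{\left(s \right)} = 2 \cdot 2 \left(4 + 2\right) = 2 \cdot 2 \cdot 6 = 24$)
$H{\left(S,M \right)} = -35$ ($H{\left(S,M \right)} = -36 + 4 \left(- \frac{1}{2}\right)^{2} = -36 + 4 \cdot \frac{1}{4} = -36 + 1 = -35$)
$H{\left(135,157 \right)} - y{\left(157 \right)} = -35 - 24 = -59$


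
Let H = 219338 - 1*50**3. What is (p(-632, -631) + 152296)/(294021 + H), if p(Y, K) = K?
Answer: 50555/129453 ≈ 0.39053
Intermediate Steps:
H = 94338 (H = 219338 - 1*125000 = 219338 - 125000 = 94338)
(p(-632, -631) + 152296)/(294021 + H) = (-631 + 152296)/(294021 + 94338) = 151665/388359 = 151665*(1/388359) = 50555/129453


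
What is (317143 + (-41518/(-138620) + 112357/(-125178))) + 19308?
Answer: 729768254726153/2169021795 ≈ 3.3645e+5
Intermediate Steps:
(317143 + (-41518/(-138620) + 112357/(-125178))) + 19308 = (317143 + (-41518*(-1/138620) + 112357*(-1/125178))) + 19308 = (317143 + (20759/69310 - 112357/125178)) + 19308 = (317143 - 1297223392/2169021795) + 19308 = 687888781908293/2169021795 + 19308 = 729768254726153/2169021795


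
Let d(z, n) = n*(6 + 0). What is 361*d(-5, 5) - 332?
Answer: 10498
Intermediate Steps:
d(z, n) = 6*n (d(z, n) = n*6 = 6*n)
361*d(-5, 5) - 332 = 361*(6*5) - 332 = 361*30 - 332 = 10830 - 332 = 10498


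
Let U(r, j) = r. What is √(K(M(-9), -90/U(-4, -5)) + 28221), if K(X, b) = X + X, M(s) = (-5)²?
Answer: √28271 ≈ 168.14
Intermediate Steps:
M(s) = 25
K(X, b) = 2*X
√(K(M(-9), -90/U(-4, -5)) + 28221) = √(2*25 + 28221) = √(50 + 28221) = √28271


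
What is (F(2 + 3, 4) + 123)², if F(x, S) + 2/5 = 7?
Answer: 419904/25 ≈ 16796.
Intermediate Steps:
F(x, S) = 33/5 (F(x, S) = -⅖ + 7 = 33/5)
(F(2 + 3, 4) + 123)² = (33/5 + 123)² = (648/5)² = 419904/25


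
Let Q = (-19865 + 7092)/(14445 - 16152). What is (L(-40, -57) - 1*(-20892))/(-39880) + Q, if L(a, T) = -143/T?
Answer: 9000685957/1293428040 ≈ 6.9588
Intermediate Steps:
Q = 12773/1707 (Q = -12773/(-1707) = -12773*(-1/1707) = 12773/1707 ≈ 7.4827)
(L(-40, -57) - 1*(-20892))/(-39880) + Q = (-143/(-57) - 1*(-20892))/(-39880) + 12773/1707 = (-143*(-1/57) + 20892)*(-1/39880) + 12773/1707 = (143/57 + 20892)*(-1/39880) + 12773/1707 = (1190987/57)*(-1/39880) + 12773/1707 = -1190987/2273160 + 12773/1707 = 9000685957/1293428040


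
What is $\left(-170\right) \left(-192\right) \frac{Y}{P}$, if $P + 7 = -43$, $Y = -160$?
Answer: $104448$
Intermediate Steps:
$P = -50$ ($P = -7 - 43 = -50$)
$\left(-170\right) \left(-192\right) \frac{Y}{P} = \left(-170\right) \left(-192\right) \left(- \frac{160}{-50}\right) = 32640 \left(\left(-160\right) \left(- \frac{1}{50}\right)\right) = 32640 \cdot \frac{16}{5} = 104448$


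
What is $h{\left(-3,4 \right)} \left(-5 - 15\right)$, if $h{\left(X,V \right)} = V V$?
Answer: $-320$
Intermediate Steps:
$h{\left(X,V \right)} = V^{2}$
$h{\left(-3,4 \right)} \left(-5 - 15\right) = 4^{2} \left(-5 - 15\right) = 16 \left(-20\right) = -320$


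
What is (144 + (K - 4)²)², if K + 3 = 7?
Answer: 20736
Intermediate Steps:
K = 4 (K = -3 + 7 = 4)
(144 + (K - 4)²)² = (144 + (4 - 4)²)² = (144 + 0²)² = (144 + 0)² = 144² = 20736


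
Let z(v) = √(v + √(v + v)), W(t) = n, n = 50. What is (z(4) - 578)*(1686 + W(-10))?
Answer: -1003408 + 1736*√(4 + 2*√2) ≈ -9.9887e+5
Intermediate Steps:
W(t) = 50
z(v) = √(v + √2*√v) (z(v) = √(v + √(2*v)) = √(v + √2*√v))
(z(4) - 578)*(1686 + W(-10)) = (√(4 + √2*√4) - 578)*(1686 + 50) = (√(4 + √2*2) - 578)*1736 = (√(4 + 2*√2) - 578)*1736 = (-578 + √(4 + 2*√2))*1736 = -1003408 + 1736*√(4 + 2*√2)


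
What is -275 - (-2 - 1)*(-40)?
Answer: -395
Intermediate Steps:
-275 - (-2 - 1)*(-40) = -275 - (-3)*(-40) = -275 - 1*120 = -275 - 120 = -395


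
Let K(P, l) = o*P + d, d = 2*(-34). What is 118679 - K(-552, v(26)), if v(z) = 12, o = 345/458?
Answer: 27288283/229 ≈ 1.1916e+5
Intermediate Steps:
o = 345/458 (o = 345*(1/458) = 345/458 ≈ 0.75327)
d = -68
K(P, l) = -68 + 345*P/458 (K(P, l) = 345*P/458 - 68 = -68 + 345*P/458)
118679 - K(-552, v(26)) = 118679 - (-68 + (345/458)*(-552)) = 118679 - (-68 - 95220/229) = 118679 - 1*(-110792/229) = 118679 + 110792/229 = 27288283/229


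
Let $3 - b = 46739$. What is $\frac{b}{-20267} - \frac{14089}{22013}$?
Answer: $\frac{743257805}{446137471} \approx 1.666$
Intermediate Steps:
$b = -46736$ ($b = 3 - 46739 = -46736$)
$\frac{b}{-20267} - \frac{14089}{22013} = - \frac{46736}{-20267} - \frac{14089}{22013} = \left(-46736\right) \left(- \frac{1}{20267}\right) - \frac{14089}{22013} = \frac{46736}{20267} - \frac{14089}{22013} = \frac{743257805}{446137471}$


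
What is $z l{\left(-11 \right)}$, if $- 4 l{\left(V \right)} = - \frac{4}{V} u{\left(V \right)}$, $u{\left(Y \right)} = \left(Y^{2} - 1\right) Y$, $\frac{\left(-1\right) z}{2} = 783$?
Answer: $-187920$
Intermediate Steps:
$z = -1566$ ($z = \left(-2\right) 783 = -1566$)
$u{\left(Y \right)} = Y \left(-1 + Y^{2}\right)$ ($u{\left(Y \right)} = \left(-1 + Y^{2}\right) Y = Y \left(-1 + Y^{2}\right)$)
$l{\left(V \right)} = \frac{V^{3} - V}{V}$ ($l{\left(V \right)} = - \frac{- \frac{4}{V} \left(V^{3} - V\right)}{4} = - \frac{\left(-4\right) \frac{1}{V} \left(V^{3} - V\right)}{4} = \frac{V^{3} - V}{V}$)
$z l{\left(-11 \right)} = - 1566 \left(-1 + \left(-11\right)^{2}\right) = - 1566 \left(-1 + 121\right) = \left(-1566\right) 120 = -187920$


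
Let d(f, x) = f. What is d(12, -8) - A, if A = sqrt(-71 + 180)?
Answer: 12 - sqrt(109) ≈ 1.5597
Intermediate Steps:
A = sqrt(109) ≈ 10.440
d(12, -8) - A = 12 - sqrt(109)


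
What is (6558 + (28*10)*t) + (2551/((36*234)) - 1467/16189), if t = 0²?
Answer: 894383640019/136376136 ≈ 6558.2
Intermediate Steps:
t = 0
(6558 + (28*10)*t) + (2551/((36*234)) - 1467/16189) = (6558 + (28*10)*0) + (2551/((36*234)) - 1467/16189) = (6558 + 280*0) + (2551/8424 - 1467*1/16189) = (6558 + 0) + (2551*(1/8424) - 1467/16189) = 6558 + (2551/8424 - 1467/16189) = 6558 + 28940131/136376136 = 894383640019/136376136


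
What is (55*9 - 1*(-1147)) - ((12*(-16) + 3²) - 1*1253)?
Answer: 3078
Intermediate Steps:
(55*9 - 1*(-1147)) - ((12*(-16) + 3²) - 1*1253) = (495 + 1147) - ((-192 + 9) - 1253) = 1642 - (-183 - 1253) = 1642 - 1*(-1436) = 1642 + 1436 = 3078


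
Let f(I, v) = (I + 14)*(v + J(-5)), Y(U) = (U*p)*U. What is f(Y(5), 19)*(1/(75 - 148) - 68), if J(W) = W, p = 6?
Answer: -11399640/73 ≈ -1.5616e+5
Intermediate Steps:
Y(U) = 6*U² (Y(U) = (U*6)*U = (6*U)*U = 6*U²)
f(I, v) = (-5 + v)*(14 + I) (f(I, v) = (I + 14)*(v - 5) = (14 + I)*(-5 + v) = (-5 + v)*(14 + I))
f(Y(5), 19)*(1/(75 - 148) - 68) = (-70 - 30*5² + 14*19 + (6*5²)*19)*(1/(75 - 148) - 68) = (-70 - 30*25 + 266 + (6*25)*19)*(1/(-73) - 68) = (-70 - 5*150 + 266 + 150*19)*(-1/73 - 68) = (-70 - 750 + 266 + 2850)*(-4965/73) = 2296*(-4965/73) = -11399640/73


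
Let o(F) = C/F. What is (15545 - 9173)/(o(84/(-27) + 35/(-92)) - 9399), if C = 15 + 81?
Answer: -6140484/9083999 ≈ -0.67597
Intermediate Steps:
C = 96
o(F) = 96/F
(15545 - 9173)/(o(84/(-27) + 35/(-92)) - 9399) = (15545 - 9173)/(96/(84/(-27) + 35/(-92)) - 9399) = 6372/(96/(84*(-1/27) + 35*(-1/92)) - 9399) = 6372/(96/(-28/9 - 35/92) - 9399) = 6372/(96/(-2891/828) - 9399) = 6372/(96*(-828/2891) - 9399) = 6372/(-79488/2891 - 9399) = 6372/(-27251997/2891) = 6372*(-2891/27251997) = -6140484/9083999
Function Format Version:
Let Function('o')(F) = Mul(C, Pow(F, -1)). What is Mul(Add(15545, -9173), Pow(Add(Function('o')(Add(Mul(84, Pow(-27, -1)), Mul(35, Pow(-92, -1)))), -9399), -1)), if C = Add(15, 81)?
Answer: Rational(-6140484, 9083999) ≈ -0.67597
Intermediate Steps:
C = 96
Function('o')(F) = Mul(96, Pow(F, -1))
Mul(Add(15545, -9173), Pow(Add(Function('o')(Add(Mul(84, Pow(-27, -1)), Mul(35, Pow(-92, -1)))), -9399), -1)) = Mul(Add(15545, -9173), Pow(Add(Mul(96, Pow(Add(Mul(84, Pow(-27, -1)), Mul(35, Pow(-92, -1))), -1)), -9399), -1)) = Mul(6372, Pow(Add(Mul(96, Pow(Add(Mul(84, Rational(-1, 27)), Mul(35, Rational(-1, 92))), -1)), -9399), -1)) = Mul(6372, Pow(Add(Mul(96, Pow(Add(Rational(-28, 9), Rational(-35, 92)), -1)), -9399), -1)) = Mul(6372, Pow(Add(Mul(96, Pow(Rational(-2891, 828), -1)), -9399), -1)) = Mul(6372, Pow(Add(Mul(96, Rational(-828, 2891)), -9399), -1)) = Mul(6372, Pow(Add(Rational(-79488, 2891), -9399), -1)) = Mul(6372, Pow(Rational(-27251997, 2891), -1)) = Mul(6372, Rational(-2891, 27251997)) = Rational(-6140484, 9083999)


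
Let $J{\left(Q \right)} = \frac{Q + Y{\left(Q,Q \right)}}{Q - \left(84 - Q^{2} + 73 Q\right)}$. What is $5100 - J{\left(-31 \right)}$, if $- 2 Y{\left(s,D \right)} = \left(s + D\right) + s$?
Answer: $\frac{31711769}{6218} \approx 5100.0$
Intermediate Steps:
$Y{\left(s,D \right)} = - s - \frac{D}{2}$ ($Y{\left(s,D \right)} = - \frac{\left(s + D\right) + s}{2} = - \frac{\left(D + s\right) + s}{2} = - \frac{D + 2 s}{2} = - s - \frac{D}{2}$)
$J{\left(Q \right)} = - \frac{Q}{2 \left(-84 + Q^{2} - 72 Q\right)}$ ($J{\left(Q \right)} = \frac{Q - \frac{3 Q}{2}}{Q - \left(84 - Q^{2} + 73 Q\right)} = \frac{\left(- \frac{1}{2}\right) Q}{-84 + Q^{2} - 72 Q} = - \frac{Q}{2 \left(-84 + Q^{2} - 72 Q\right)}$)
$5100 - J{\left(-31 \right)} = 5100 - \frac{1}{2} \left(-31\right) \frac{1}{84 - \left(-31\right)^{2} + 72 \left(-31\right)} = 5100 - \frac{1}{2} \left(-31\right) \frac{1}{84 - 961 - 2232} = 5100 - \frac{1}{2} \left(-31\right) \frac{1}{-3109} = 5100 - \frac{1}{2} \left(-31\right) \left(- \frac{1}{3109}\right) = 5100 - \frac{31}{6218} = \frac{31711769}{6218}$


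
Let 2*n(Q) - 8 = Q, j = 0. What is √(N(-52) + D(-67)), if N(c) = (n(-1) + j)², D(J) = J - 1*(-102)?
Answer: 3*√21/2 ≈ 6.8739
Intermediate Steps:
n(Q) = 4 + Q/2
D(J) = 102 + J (D(J) = J + 102 = 102 + J)
N(c) = 49/4 (N(c) = ((4 + (½)*(-1)) + 0)² = ((4 - ½) + 0)² = (7/2 + 0)² = (7/2)² = 49/4)
√(N(-52) + D(-67)) = √(49/4 + (102 - 67)) = √(49/4 + 35) = √(189/4) = 3*√21/2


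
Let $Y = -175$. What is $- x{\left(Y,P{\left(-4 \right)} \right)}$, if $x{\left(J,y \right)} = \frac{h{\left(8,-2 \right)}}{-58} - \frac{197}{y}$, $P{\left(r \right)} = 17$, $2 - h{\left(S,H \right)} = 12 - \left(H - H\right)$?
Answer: $\frac{5628}{493} \approx 11.416$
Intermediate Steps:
$h{\left(S,H \right)} = -10$ ($h{\left(S,H \right)} = 2 - \left(12 - \left(H - H\right)\right) = 2 - \left(12 - 0\right) = 2 - \left(12 + 0\right) = 2 - 12 = -10$)
$x{\left(J,y \right)} = \frac{5}{29} - \frac{197}{y}$ ($x{\left(J,y \right)} = - \frac{10}{-58} - \frac{197}{y} = \left(-10\right) \left(- \frac{1}{58}\right) - \frac{197}{y} = \frac{5}{29} - \frac{197}{y}$)
$- x{\left(Y,P{\left(-4 \right)} \right)} = - (\frac{5}{29} - \frac{197}{17}) = \left(-1\right) \left(- \frac{5628}{493}\right) = \frac{5628}{493}$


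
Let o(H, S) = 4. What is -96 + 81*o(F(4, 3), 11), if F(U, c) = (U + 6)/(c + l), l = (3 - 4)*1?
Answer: 228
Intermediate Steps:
l = -1 (l = -1*1 = -1)
F(U, c) = (6 + U)/(-1 + c) (F(U, c) = (U + 6)/(c - 1) = (6 + U)/(-1 + c))
-96 + 81*o(F(4, 3), 11) = -96 + 81*4 = -96 + 324 = 228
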